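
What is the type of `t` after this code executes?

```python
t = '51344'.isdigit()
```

str.isdigit() returns bool

bool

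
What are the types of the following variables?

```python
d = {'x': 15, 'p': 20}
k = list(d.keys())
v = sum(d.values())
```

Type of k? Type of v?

list(...) returns list; sum of int values returns int

list, int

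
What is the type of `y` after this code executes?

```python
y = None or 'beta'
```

'or' with None returns the other value ('beta', str)

str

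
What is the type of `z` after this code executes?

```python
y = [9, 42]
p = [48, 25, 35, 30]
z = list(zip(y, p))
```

list(zip(...)) returns a list of tuples

list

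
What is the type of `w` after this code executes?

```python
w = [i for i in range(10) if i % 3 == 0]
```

A list comprehension [...] produces a list

list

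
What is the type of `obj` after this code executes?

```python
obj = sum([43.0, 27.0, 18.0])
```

sum() of floats returns float

float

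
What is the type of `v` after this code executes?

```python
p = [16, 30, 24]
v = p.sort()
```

list.sort() returns None (sorts in place)

NoneType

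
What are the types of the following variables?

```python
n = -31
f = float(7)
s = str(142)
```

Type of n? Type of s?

n is int; s is str

int, str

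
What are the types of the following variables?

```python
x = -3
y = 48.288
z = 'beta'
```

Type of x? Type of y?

x is int; y is float

int, float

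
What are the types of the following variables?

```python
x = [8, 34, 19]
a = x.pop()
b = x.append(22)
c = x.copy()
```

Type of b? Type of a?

list.append() returns None; list.pop() returns the element (int)

NoneType, int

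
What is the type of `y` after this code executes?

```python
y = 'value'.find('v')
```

str.find() returns int (index, or -1)

int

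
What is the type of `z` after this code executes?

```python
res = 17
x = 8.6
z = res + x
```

int + float returns float (17 + 8.6 = 25.6)

float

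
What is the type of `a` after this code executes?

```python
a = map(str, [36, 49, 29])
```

map() returns a map iterator object

map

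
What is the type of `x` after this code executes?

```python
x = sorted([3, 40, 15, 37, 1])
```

sorted() always returns list

list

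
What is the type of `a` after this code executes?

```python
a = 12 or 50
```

'or' returns the first truthy value (12, which is int)

int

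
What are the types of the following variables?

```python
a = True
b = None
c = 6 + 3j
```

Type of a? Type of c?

a is bool; c is complex

bool, complex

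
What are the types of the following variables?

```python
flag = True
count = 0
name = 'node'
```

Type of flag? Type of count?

flag is bool; count is int

bool, int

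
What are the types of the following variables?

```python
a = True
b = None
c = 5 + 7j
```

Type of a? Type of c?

a is bool; c is complex

bool, complex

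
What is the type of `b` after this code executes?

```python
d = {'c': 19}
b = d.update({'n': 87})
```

dict.update() returns None

NoneType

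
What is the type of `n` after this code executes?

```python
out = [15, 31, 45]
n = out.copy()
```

list.copy() returns list

list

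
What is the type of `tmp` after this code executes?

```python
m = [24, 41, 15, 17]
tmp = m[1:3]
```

Slicing a list always returns a list

list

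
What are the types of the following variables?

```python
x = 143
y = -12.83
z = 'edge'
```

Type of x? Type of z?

x is int; z is str

int, str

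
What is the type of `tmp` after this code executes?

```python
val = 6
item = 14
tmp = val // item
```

int // int returns int (6 // 14 = 0)

int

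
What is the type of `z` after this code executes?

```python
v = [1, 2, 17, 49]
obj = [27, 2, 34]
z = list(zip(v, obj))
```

list(zip(...)) returns a list of tuples

list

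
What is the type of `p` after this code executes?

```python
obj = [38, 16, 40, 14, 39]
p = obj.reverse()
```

list.reverse() returns None

NoneType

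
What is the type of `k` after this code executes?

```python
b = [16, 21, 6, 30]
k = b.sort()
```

list.sort() returns None (sorts in place)

NoneType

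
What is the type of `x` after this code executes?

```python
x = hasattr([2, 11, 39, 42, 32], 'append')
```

hasattr() returns bool

bool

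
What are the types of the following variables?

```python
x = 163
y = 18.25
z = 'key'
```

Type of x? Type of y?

x is int; y is float

int, float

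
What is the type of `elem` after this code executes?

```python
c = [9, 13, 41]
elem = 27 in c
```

'in' operator returns bool

bool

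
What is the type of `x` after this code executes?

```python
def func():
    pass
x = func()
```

A function with no return statement returns None

NoneType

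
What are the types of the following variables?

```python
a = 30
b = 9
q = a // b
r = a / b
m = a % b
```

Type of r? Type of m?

int / int returns float; int % int returns int

float, int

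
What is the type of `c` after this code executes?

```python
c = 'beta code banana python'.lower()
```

str.lower() returns str

str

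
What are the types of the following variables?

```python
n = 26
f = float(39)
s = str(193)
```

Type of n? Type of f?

n is int; f is float

int, float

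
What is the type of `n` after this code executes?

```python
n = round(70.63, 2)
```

round() with ndigits arg returns float

float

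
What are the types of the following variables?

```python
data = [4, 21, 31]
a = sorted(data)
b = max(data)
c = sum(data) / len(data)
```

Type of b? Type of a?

max of ints returns int; sorted() returns list

int, list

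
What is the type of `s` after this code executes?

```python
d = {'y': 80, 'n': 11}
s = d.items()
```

dict.items() returns a dict_items view

dict_items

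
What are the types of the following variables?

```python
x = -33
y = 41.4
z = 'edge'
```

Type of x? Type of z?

x is int; z is str

int, str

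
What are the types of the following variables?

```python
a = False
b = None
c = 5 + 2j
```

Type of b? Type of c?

b is NoneType; c is complex

NoneType, complex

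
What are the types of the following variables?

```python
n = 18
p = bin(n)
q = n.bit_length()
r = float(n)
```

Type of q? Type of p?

int.bit_length() returns int; bin() returns str

int, str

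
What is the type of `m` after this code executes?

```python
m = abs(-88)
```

abs() of int returns int

int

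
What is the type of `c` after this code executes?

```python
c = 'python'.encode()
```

str.encode() returns bytes

bytes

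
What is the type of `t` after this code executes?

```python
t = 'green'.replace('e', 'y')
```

str.replace() returns str

str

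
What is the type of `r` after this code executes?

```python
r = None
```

None has type NoneType

NoneType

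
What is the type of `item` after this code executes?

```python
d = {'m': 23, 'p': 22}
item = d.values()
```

.values() returns a dict_values view object

dict_values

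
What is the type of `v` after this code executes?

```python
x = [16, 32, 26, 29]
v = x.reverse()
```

list.reverse() returns None

NoneType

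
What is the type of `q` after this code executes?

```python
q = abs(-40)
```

abs() of int returns int

int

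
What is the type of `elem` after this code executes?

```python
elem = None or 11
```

'or' with None returns the other value (11, int)

int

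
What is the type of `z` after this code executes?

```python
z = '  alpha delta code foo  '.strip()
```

str.strip() returns str

str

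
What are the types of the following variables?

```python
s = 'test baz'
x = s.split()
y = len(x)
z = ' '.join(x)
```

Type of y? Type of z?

len() returns int; str.join() returns str

int, str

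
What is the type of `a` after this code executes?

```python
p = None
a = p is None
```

'is' comparison returns bool

bool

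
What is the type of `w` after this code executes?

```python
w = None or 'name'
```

'or' with None returns the other value ('name', str)

str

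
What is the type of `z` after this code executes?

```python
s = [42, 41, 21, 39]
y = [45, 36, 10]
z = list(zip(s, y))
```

list(zip(...)) returns a list of tuples

list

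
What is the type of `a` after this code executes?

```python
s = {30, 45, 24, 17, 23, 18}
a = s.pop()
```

Popping from a set of ints returns int

int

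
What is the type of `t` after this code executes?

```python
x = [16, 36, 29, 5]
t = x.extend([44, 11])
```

list.extend() returns None

NoneType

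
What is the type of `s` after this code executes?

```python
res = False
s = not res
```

'not' always returns bool

bool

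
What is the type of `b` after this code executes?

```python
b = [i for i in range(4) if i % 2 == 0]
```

A list comprehension [...] produces a list

list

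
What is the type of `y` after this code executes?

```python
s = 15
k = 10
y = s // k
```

int // int returns int (15 // 10 = 1)

int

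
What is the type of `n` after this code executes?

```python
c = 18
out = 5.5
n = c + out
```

int + float returns float (18 + 5.5 = 23.5)

float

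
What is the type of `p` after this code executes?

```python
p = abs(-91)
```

abs() of int returns int

int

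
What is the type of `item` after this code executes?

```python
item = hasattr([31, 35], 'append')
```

hasattr() returns bool

bool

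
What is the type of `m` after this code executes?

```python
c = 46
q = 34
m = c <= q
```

Comparison operators return bool

bool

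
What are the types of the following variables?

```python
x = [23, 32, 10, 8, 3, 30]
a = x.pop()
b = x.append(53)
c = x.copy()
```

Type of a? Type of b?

list.pop() returns the element (int); list.append() returns None

int, NoneType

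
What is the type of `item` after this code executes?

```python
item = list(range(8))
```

list(range(...)) returns list

list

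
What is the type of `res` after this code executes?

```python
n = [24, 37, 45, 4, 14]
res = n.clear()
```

list.clear() returns None

NoneType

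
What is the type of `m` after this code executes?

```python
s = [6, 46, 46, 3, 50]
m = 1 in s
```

'in' operator returns bool

bool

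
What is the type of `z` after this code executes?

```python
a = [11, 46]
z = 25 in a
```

'in' operator returns bool

bool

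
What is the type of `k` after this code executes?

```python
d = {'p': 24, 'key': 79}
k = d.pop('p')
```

dict.pop() returns the value (int)

int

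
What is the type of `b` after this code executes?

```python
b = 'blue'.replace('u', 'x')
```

str.replace() returns str

str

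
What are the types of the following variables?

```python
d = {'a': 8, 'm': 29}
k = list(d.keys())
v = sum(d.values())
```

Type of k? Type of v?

list(...) returns list; sum of int values returns int

list, int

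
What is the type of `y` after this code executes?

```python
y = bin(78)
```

bin() returns str representation

str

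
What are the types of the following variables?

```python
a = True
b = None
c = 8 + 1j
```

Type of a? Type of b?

a is bool; b is NoneType

bool, NoneType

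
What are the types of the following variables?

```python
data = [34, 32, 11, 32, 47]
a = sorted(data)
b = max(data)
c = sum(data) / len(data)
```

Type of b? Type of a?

max of ints returns int; sorted() returns list

int, list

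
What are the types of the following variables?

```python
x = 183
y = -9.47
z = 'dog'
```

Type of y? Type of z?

y is float; z is str

float, str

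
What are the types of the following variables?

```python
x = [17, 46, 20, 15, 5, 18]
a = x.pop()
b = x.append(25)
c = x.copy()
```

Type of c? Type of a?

list.copy() returns list; list.pop() returns the element (int)

list, int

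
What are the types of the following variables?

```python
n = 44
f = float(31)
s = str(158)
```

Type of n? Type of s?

n is int; s is str

int, str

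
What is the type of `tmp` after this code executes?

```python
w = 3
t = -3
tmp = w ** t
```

int ** negative int returns float

float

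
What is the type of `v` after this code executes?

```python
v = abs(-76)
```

abs() of int returns int

int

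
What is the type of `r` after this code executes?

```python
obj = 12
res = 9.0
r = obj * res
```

int * float returns float (12 * 9.0 = 108.0)

float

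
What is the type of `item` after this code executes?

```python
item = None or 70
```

'or' with None returns the other value (70, int)

int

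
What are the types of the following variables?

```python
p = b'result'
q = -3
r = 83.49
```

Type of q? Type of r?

q is int; r is float

int, float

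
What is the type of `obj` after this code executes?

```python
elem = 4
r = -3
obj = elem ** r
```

int ** negative int returns float

float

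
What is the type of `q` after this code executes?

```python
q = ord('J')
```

ord() returns int (Unicode code point)

int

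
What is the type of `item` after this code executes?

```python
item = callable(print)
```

callable() returns bool

bool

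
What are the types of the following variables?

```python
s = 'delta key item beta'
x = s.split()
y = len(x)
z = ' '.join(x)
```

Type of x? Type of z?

str.split() returns list; str.join() returns str

list, str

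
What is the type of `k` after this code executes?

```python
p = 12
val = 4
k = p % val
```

int % int returns int (12 % 4 = 0)

int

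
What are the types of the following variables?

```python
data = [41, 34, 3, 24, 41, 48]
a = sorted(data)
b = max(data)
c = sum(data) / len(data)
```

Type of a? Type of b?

sorted() returns list; max of ints returns int

list, int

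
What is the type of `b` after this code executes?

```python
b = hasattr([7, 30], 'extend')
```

hasattr() returns bool

bool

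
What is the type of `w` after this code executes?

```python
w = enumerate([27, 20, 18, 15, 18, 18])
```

enumerate() returns an enumerate iterator object

enumerate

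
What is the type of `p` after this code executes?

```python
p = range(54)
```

range() returns a range object

range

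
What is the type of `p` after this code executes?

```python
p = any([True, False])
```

any() returns bool

bool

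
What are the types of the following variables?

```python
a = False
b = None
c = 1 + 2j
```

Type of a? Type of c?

a is bool; c is complex

bool, complex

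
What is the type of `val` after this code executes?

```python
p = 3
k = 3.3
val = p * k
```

int * float returns float (3 * 3.3 = 9.9)

float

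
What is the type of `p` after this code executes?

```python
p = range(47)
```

range() returns a range object

range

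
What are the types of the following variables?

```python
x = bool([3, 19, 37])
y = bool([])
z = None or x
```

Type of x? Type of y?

bool() returns bool; bool() returns bool

bool, bool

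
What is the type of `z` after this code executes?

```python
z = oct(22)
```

oct() returns str representation

str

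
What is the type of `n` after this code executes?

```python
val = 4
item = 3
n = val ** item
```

int ** positive int returns int (4 ** 3 = 64)

int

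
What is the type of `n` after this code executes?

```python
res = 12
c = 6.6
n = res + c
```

int + float returns float (12 + 6.6 = 18.6)

float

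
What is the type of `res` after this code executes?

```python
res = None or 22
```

'or' with None returns the other value (22, int)

int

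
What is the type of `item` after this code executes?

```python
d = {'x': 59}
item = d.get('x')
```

dict.get() returns the value (int) when key is found

int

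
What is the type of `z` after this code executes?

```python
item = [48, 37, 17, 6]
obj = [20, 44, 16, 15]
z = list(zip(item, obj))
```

list(zip(...)) returns a list of tuples

list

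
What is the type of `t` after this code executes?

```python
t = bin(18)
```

bin() returns str representation

str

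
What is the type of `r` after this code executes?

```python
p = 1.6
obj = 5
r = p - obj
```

float - int returns float (1.6 - 5 = -3.4)

float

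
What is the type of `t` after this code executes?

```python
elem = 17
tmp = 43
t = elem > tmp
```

Comparison operators return bool

bool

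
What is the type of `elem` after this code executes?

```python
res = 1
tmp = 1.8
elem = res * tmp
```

int * float returns float (1 * 1.8 = 1.8)

float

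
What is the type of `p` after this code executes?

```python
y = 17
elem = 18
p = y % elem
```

int % int returns int (17 % 18 = 17)

int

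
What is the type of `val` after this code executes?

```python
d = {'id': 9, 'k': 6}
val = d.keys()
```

.keys() returns a dict_keys view object

dict_keys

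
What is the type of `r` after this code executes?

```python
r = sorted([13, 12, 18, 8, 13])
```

sorted() always returns list

list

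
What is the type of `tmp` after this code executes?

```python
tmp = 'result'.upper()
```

str.upper() returns str

str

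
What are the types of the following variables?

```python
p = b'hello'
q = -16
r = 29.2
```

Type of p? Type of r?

p is bytes; r is float

bytes, float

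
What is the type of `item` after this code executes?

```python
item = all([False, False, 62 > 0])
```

all() returns bool

bool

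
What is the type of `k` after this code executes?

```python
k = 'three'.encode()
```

str.encode() returns bytes

bytes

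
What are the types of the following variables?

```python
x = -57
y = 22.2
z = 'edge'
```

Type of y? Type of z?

y is float; z is str

float, str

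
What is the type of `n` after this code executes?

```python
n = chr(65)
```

chr() returns str (single character)

str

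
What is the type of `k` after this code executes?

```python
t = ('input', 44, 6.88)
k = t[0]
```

Index 0 of tuple is 'input' which is str

str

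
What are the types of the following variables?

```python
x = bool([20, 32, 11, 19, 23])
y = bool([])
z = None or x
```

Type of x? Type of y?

bool() returns bool; bool() returns bool

bool, bool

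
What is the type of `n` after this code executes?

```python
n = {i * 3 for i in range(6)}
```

A set comprehension {expr for x in iterable} produces a set

set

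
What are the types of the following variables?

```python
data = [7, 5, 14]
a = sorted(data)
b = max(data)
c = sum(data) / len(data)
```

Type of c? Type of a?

int / int returns float; sorted() returns list

float, list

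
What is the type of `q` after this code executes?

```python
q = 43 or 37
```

'or' returns the first truthy value (43, which is int)

int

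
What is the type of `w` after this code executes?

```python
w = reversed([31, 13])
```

reversed() on a list returns a list_reverseiterator

list_reverseiterator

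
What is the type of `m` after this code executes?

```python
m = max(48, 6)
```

max() of ints returns int

int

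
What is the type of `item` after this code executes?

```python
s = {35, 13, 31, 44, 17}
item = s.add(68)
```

set.add() returns None (mutates in place)

NoneType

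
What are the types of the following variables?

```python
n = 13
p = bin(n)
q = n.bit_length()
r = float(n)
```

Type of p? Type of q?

bin() returns str; int.bit_length() returns int

str, int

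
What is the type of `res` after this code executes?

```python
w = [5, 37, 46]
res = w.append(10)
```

list.append() returns None (mutates in place)

NoneType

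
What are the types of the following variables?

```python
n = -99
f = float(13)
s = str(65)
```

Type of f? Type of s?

f is float; s is str

float, str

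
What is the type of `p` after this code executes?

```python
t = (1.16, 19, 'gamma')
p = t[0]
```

Index 0 of tuple is 1.16 which is float

float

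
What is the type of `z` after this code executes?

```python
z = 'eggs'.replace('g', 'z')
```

str.replace() returns str

str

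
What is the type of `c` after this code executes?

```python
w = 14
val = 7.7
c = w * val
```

int * float returns float (14 * 7.7 = 107.8)

float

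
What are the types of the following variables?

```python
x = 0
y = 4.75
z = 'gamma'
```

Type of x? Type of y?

x is int; y is float

int, float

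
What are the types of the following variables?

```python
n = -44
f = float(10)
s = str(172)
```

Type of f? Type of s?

f is float; s is str

float, str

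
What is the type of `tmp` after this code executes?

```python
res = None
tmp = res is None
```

'is' comparison returns bool

bool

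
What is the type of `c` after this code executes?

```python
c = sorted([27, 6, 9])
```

sorted() always returns list

list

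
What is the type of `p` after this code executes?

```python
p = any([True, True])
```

any() returns bool

bool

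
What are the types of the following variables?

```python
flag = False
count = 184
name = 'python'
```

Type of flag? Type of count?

flag is bool; count is int

bool, int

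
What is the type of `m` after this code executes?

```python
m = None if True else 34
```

Ternary: condition is True, if branch (None) taken → NoneType

NoneType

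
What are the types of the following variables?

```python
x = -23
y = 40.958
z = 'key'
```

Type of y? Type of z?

y is float; z is str

float, str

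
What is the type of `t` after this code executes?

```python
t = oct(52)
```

oct() returns str representation

str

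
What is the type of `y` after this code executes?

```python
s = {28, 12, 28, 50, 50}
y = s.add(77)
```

set.add() returns None (mutates in place)

NoneType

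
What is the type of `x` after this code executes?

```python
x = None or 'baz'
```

'or' with None returns the other value ('baz', str)

str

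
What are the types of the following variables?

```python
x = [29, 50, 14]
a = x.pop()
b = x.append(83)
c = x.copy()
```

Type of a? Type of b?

list.pop() returns the element (int); list.append() returns None

int, NoneType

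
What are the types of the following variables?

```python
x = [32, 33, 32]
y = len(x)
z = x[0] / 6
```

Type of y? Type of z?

len() returns int; int / int returns float

int, float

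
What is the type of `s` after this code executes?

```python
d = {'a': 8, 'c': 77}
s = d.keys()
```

.keys() returns a dict_keys view object

dict_keys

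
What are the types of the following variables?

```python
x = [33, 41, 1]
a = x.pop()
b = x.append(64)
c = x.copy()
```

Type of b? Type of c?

list.append() returns None; list.copy() returns list

NoneType, list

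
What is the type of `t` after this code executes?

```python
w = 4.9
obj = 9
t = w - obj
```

float - int returns float (4.9 - 9 = -4.1)

float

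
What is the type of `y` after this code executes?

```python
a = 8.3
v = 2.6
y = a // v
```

float // float returns float (floor division preserves float type)

float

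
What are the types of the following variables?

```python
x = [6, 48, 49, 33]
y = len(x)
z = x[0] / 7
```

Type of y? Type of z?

len() returns int; int / int returns float

int, float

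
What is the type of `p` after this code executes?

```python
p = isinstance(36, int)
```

isinstance() returns bool

bool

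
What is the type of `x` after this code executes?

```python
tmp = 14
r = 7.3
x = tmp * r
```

int * float returns float (14 * 7.3 = 102.2)

float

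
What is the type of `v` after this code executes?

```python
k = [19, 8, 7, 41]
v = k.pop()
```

list.pop() returns the popped element (int here)

int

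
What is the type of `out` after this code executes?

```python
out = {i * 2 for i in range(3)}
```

A set comprehension {expr for x in iterable} produces a set

set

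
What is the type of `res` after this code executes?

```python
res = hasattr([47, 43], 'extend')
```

hasattr() returns bool

bool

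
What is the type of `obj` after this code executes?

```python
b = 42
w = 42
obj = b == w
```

Equality comparison returns bool

bool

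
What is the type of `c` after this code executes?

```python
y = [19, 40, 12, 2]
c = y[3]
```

Indexing a list of ints returns int (y[3] = 2)

int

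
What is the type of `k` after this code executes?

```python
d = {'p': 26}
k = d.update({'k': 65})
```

dict.update() returns None

NoneType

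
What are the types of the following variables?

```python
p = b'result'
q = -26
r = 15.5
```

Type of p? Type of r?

p is bytes; r is float

bytes, float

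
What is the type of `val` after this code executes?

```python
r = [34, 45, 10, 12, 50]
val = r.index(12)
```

list.index() returns int

int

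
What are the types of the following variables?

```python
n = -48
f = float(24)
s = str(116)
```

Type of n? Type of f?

n is int; f is float

int, float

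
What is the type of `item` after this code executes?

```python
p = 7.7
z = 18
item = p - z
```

float - int returns float (7.7 - 18 = -10.3)

float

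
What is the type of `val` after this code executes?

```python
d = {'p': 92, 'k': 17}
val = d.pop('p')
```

dict.pop() returns the value (int)

int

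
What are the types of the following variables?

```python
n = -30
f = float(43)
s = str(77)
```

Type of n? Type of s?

n is int; s is str

int, str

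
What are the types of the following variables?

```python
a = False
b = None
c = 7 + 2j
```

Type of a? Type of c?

a is bool; c is complex

bool, complex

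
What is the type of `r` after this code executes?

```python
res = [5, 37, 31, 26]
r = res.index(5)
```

list.index() returns int

int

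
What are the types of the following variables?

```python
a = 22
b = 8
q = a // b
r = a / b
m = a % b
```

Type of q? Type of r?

int // int returns int; int / int returns float

int, float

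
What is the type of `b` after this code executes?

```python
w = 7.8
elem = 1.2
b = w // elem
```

float // float returns float (floor division preserves float type)

float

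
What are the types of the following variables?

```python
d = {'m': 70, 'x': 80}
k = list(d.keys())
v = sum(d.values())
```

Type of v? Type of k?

sum of int values returns int; list(...) returns list

int, list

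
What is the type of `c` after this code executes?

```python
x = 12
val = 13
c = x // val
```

int // int returns int (12 // 13 = 0)

int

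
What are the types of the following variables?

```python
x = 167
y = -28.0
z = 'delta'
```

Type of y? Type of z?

y is float; z is str

float, str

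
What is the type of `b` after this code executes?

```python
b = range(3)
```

range() returns a range object

range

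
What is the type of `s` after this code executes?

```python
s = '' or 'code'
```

'or' returns first truthy value ('code', which is str)

str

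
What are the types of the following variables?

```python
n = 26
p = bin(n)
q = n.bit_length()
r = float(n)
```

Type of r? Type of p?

float() returns float; bin() returns str

float, str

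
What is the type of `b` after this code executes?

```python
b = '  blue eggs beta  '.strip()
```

str.strip() returns str

str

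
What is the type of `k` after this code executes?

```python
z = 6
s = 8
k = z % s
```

int % int returns int (6 % 8 = 6)

int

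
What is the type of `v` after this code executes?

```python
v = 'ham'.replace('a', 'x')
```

str.replace() returns str

str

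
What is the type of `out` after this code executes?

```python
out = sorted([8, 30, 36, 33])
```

sorted() always returns list

list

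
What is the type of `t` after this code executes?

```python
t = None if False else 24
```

Ternary: condition is False, else branch (24) taken → int

int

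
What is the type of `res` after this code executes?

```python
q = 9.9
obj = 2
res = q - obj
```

float - int returns float (9.9 - 2 = 7.9)

float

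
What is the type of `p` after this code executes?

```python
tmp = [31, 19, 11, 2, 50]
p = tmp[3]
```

Indexing a list of ints returns int (tmp[3] = 2)

int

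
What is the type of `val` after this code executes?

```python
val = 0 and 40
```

'and' returns the first falsy value (0, which is int)

int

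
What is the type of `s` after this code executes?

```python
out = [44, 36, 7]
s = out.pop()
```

list.pop() returns the popped element (int here)

int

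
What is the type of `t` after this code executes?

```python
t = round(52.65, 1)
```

round() with ndigits arg returns float

float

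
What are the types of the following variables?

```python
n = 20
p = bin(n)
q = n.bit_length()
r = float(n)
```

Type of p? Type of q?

bin() returns str; int.bit_length() returns int

str, int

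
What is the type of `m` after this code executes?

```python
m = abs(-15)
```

abs() of int returns int

int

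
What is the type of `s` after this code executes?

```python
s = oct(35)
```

oct() returns str representation

str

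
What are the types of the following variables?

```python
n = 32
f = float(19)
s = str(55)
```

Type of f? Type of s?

f is float; s is str

float, str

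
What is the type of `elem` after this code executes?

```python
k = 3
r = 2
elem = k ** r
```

int ** positive int returns int (3 ** 2 = 9)

int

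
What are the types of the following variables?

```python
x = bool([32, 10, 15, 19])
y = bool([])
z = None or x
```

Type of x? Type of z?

bool() returns bool; None or <bool> returns the bool

bool, bool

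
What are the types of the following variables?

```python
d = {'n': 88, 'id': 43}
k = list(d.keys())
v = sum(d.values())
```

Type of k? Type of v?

list(...) returns list; sum of int values returns int

list, int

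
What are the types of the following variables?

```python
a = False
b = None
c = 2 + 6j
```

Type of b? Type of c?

b is NoneType; c is complex

NoneType, complex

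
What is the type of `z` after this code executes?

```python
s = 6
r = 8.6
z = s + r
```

int + float returns float (6 + 8.6 = 14.6)

float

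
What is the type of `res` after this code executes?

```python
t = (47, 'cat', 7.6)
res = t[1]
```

Index 1 of tuple is 'cat' which is str

str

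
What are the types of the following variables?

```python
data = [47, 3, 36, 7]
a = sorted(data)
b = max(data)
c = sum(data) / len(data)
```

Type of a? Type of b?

sorted() returns list; max of ints returns int

list, int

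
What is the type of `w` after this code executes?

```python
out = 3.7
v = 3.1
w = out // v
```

float // float returns float (floor division preserves float type)

float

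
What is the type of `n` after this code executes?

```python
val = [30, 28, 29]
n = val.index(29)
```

list.index() returns int

int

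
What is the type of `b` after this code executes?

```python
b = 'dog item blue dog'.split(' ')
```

str.split() returns list

list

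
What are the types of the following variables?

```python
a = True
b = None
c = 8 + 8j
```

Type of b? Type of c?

b is NoneType; c is complex

NoneType, complex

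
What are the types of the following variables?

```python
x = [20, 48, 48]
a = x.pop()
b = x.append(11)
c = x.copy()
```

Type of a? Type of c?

list.pop() returns the element (int); list.copy() returns list

int, list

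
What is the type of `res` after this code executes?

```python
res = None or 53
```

'or' with None returns the other value (53, int)

int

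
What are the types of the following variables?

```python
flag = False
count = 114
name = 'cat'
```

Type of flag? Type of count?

flag is bool; count is int

bool, int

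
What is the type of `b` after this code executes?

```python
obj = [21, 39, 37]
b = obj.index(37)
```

list.index() returns int

int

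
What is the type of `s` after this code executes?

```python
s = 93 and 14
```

'and' returns the last value when all truthy (14, which is int)

int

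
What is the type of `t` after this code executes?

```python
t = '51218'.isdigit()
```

str.isdigit() returns bool

bool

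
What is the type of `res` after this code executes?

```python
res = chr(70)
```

chr() returns str (single character)

str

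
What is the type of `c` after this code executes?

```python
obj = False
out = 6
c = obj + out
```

bool + int returns int (False is 0, so 0 + 6 = 6)

int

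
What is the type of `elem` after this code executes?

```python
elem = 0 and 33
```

'and' returns the first falsy value (0, which is int)

int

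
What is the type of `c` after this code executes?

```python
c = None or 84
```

'or' with None returns the other value (84, int)

int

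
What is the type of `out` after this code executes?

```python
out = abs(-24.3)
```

abs() of float returns float

float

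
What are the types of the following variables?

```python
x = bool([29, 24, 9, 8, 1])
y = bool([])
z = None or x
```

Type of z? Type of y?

None or <bool> returns the bool; bool() returns bool

bool, bool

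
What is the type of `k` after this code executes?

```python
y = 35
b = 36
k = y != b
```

Comparison operators return bool

bool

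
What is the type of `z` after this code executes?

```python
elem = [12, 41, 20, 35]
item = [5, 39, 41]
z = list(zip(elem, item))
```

list(zip(...)) returns a list of tuples

list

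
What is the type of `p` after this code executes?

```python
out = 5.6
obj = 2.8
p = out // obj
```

float // float returns float (floor division preserves float type)

float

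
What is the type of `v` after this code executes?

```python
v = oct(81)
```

oct() returns str representation

str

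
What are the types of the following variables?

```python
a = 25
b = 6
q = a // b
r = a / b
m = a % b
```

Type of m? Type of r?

int % int returns int; int / int returns float

int, float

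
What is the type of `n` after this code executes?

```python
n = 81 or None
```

'or' returns first truthy value (81, int)

int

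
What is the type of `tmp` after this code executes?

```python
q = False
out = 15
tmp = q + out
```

bool + int returns int (False is 0, so 0 + 15 = 15)

int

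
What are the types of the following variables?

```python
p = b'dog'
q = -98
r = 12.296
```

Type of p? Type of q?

p is bytes; q is int

bytes, int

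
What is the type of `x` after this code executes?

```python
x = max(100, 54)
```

max() of ints returns int

int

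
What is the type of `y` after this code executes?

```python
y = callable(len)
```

callable() returns bool

bool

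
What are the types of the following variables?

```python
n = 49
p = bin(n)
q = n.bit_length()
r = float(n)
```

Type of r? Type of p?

float() returns float; bin() returns str

float, str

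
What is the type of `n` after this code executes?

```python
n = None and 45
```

'and' returns first falsy value (None)

NoneType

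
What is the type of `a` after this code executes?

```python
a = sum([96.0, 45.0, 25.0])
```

sum() of floats returns float

float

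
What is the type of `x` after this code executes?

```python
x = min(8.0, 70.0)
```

min() of floats returns float

float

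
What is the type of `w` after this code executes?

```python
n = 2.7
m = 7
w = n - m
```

float - int returns float (2.7 - 7 = -4.3)

float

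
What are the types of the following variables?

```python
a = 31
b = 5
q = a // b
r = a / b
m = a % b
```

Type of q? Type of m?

int // int returns int; int % int returns int

int, int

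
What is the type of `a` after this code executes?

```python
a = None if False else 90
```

Ternary: condition is False, else branch (90) taken → int

int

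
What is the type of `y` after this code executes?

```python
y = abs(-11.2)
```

abs() of float returns float

float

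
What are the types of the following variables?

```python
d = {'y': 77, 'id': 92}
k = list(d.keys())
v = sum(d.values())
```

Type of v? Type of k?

sum of int values returns int; list(...) returns list

int, list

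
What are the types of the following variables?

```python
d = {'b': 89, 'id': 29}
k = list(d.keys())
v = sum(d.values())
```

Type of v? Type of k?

sum of int values returns int; list(...) returns list

int, list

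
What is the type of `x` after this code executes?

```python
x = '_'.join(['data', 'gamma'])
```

str.join() returns str

str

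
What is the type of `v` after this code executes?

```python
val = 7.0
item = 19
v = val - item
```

float - int returns float (7.0 - 19 = -12.0)

float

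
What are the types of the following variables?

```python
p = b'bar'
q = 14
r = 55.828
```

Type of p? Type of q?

p is bytes; q is int

bytes, int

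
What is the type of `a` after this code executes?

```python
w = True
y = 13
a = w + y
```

bool + int returns int (True is 1, so 1 + 13 = 14)

int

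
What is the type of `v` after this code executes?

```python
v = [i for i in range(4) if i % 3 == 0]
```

A list comprehension [...] produces a list

list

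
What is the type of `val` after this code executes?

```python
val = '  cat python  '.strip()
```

str.strip() returns str

str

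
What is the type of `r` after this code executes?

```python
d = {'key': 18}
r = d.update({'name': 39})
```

dict.update() returns None

NoneType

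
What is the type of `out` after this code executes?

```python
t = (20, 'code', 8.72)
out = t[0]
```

Index 0 of tuple is 20 which is int

int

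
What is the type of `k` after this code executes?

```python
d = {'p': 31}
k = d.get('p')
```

dict.get() returns the value (int) when key is found

int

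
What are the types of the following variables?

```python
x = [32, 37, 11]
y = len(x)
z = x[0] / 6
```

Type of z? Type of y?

int / int returns float; len() returns int

float, int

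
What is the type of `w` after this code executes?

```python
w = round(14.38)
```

round() with no ndigits arg returns int

int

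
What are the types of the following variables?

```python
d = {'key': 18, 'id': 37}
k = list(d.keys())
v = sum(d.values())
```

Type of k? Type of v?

list(...) returns list; sum of int values returns int

list, int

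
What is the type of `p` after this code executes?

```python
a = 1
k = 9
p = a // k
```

int // int returns int (1 // 9 = 0)

int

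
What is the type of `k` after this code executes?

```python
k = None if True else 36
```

Ternary: condition is True, if branch (None) taken → NoneType

NoneType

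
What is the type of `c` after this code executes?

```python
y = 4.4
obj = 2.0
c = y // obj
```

float // float returns float (floor division preserves float type)

float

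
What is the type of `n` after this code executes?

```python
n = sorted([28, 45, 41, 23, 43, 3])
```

sorted() always returns list

list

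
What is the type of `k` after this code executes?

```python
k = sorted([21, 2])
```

sorted() always returns list

list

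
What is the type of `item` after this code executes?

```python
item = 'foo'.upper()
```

str.upper() returns str

str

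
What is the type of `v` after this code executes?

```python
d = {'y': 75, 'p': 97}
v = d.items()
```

dict.items() returns a dict_items view

dict_items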